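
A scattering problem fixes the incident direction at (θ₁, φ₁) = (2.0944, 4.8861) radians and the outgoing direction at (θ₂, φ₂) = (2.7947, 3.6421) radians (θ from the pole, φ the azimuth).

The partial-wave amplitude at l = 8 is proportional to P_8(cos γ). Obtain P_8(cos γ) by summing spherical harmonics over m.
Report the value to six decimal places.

Summing Y*_{l m}(θ₁,φ₁)·Y_{l m}(θ₂,φ₂) over m ∈ [−8, 8]; prefactor 4π/(2·8+1) = 0.739198:
  [-8]  conj(Y_{8,-8})(Ω₁) = 0.02937 + 0.16041j ; Y_{8,-8}(Ω₂) = -0.00006 + 0.00007j ; Δ = -0.00001 - 0.00001j
  [-7]  conj(Y_{8,-7})(Ω₁) = 0.35316 - 0.13085j ; Y_{8,-7}(Ω₂) = -0.00095 + 0.00036j ; Δ = -0.00029 + 0.00025j
  [-6]  conj(Y_{8,-6})(Ω₁) = -0.22021 - 0.37712j ; Y_{8,-6}(Ω₂) = -0.00706 - 0.00098j ; Δ = 0.00118 + 0.00288j
  [-5]  conj(Y_{8,-5})(Ω₁) = -0.11341 + 0.09596j ; Y_{8,-5}(Ω₂) = -0.02862 - 0.02127j ; Δ = 0.00529 - 0.00033j
  [-4]  conj(Y_{8,-4})(Ω₁) = -0.21011 - 0.17513j ; Y_{8,-4}(Ω₂) = -0.05450 - 0.11844j ; Δ = -0.00929 + 0.03443j
  [-3]  conj(Y_{8,-3})(Ω₁) = -0.15006 + 0.26139j ; Y_{8,-3}(Ω₂) = 0.02348 - 0.33846j ; Δ = 0.08495 + 0.05693j
  [-2]  conj(Y_{8,-2})(Ω₁) = -0.12438 - 0.04504j ; Y_{8,-2}(Ω₂) = 0.30685 - 0.47895j ; Δ = -0.05974 + 0.04575j
  [-1]  conj(Y_{8,-1})(Ω₁) = -0.05689 + 0.32422j ; Y_{8,-1}(Ω₂) = 0.37094 - 0.20289j ; Δ = 0.04468 + 0.13181j
  [+0]  conj(Y_{8,0})(Ω₁) = -0.08564 + 0.00000j ; Y_{8,0}(Ω₂) = -0.28519 + 0.00000j ; Δ = 0.02442 + 0.00000j
  [+1]  conj(Y_{8,1})(Ω₁) = 0.05689 + 0.32422j ; Y_{8,1}(Ω₂) = -0.37094 - 0.20289j ; Δ = 0.04468 - 0.13181j
  [+2]  conj(Y_{8,2})(Ω₁) = -0.12438 + 0.04504j ; Y_{8,2}(Ω₂) = 0.30685 + 0.47895j ; Δ = -0.05974 - 0.04575j
  [+3]  conj(Y_{8,3})(Ω₁) = 0.15006 + 0.26139j ; Y_{8,3}(Ω₂) = -0.02348 - 0.33846j ; Δ = 0.08495 - 0.05693j
  [+4]  conj(Y_{8,4})(Ω₁) = -0.21011 + 0.17513j ; Y_{8,4}(Ω₂) = -0.05450 + 0.11844j ; Δ = -0.00929 - 0.03443j
  [+5]  conj(Y_{8,5})(Ω₁) = 0.11341 + 0.09596j ; Y_{8,5}(Ω₂) = 0.02862 - 0.02127j ; Δ = 0.00529 + 0.00033j
  [+6]  conj(Y_{8,6})(Ω₁) = -0.22021 + 0.37712j ; Y_{8,6}(Ω₂) = -0.00706 + 0.00098j ; Δ = 0.00118 - 0.00288j
  [+7]  conj(Y_{8,7})(Ω₁) = -0.35316 - 0.13085j ; Y_{8,7}(Ω₂) = 0.00095 + 0.00036j ; Δ = -0.00029 - 0.00025j
  [+8]  conj(Y_{8,8})(Ω₁) = 0.02937 - 0.16041j ; Y_{8,8}(Ω₂) = -0.00006 - 0.00007j ; Δ = -0.00001 + 0.00001j
Accumulated sum 0.15795 - 0.00000j; after 4π/(2l+1) scaling, 0.11676 - 0.00000j ⇒ P_8 = 0.116758

0.116758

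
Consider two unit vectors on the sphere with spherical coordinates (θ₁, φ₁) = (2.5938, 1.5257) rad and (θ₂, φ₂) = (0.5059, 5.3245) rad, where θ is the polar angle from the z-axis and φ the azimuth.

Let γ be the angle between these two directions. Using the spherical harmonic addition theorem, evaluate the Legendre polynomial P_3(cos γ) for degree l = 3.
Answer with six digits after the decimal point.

-0.700358

Term-by-term m-sum for l=3 (normalisation 4π/7 = 1.795196):
  [-3]  conj(Y_{3,-3})(Ω₁) = -0.007949-0.058399i ; Y_{3,-3}(Ω₂) = -0.045815+0.012460i ; Δ = +0.001092+0.002577i
  [-2]  conj(Y_{3,-2})(Ω₁) = +0.235677-0.021314i ; Y_{3,-2}(Ω₂) = -0.071310+0.197451i ; Δ = -0.012598+0.048055i
  [-1]  conj(Y_{3,-1})(Ω₁) = +0.020061+0.444538i ; Y_{3,-1}(Ω₂) = +0.254293+0.362206i ; Δ = -0.155913+0.120309i
  [+0]  conj(Y_{3,0})(Ω₁) = -0.205101-0.000000i ; Y_{3,0}(Ω₂) = +0.269580+0.000000i ; Δ = -0.055291-0.000000i
  [+1]  conj(Y_{3,1})(Ω₁) = -0.020061+0.444538i ; Y_{3,1}(Ω₂) = -0.254293+0.362206i ; Δ = -0.155913-0.120309i
  [+2]  conj(Y_{3,2})(Ω₁) = +0.235677+0.021314i ; Y_{3,2}(Ω₂) = -0.071310-0.197451i ; Δ = -0.012598-0.048055i
  [+3]  conj(Y_{3,3})(Ω₁) = +0.007949-0.058399i ; Y_{3,3}(Ω₂) = +0.045815+0.012460i ; Δ = +0.001092-0.002577i
Σ over m = -0.390129+0.000000i; ×(4π/7) → -0.700358+0.000000i. Real part: -0.700358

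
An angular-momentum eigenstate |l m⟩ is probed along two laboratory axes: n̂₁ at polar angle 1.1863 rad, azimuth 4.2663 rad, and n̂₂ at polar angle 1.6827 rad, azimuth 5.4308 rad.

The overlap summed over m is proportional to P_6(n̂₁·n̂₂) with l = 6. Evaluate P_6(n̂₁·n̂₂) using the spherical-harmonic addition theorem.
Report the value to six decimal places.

Expand P_6 via completeness: Σ_{m} conj(Y_{6,m}) at Ω₁ times Y_{6,m} at Ω₂ —
  m=-6: (0.273971, 0.137469) × (0.181995, -0.428162) = (0.108720, -0.092285)  (running Σ = (0.108720, -0.092285))
  m=-5: (-0.339517, 0.263310) × (0.078849, 0.163038) = (-0.069700, -0.034592)  (running Σ = (0.039020, -0.126877))
  m=-4: (-0.030578, -0.140997) × (0.289498, 0.079482) = (0.002355, -0.043249)  (running Σ = (0.041375, -0.170126))
  m=-3: (-0.275060, -0.065138) × (-0.170442, 0.112752) = (0.054226, -0.019911)  (running Σ = (0.095601, -0.190038))
  m=-2: (0.154470, -0.191560) × (-0.033539, 0.248839) = (0.042487, 0.044863)  (running Σ = (0.138088, -0.145175))
  m=-1: (-0.088526, -0.185107) × (-0.139352, -0.159394) = (-0.017169, 0.039905)  (running Σ = (0.120919, -0.105269))
  m=0: (0.265773, -0.000000) × (-0.237695, 0.000000) = (-0.063173, 0.000000)  (running Σ = (0.057746, -0.105269))
  m=1: (0.088526, -0.185107) × (0.139352, -0.159394) = (-0.017169, -0.039905)  (running Σ = (0.040577, -0.145175))
  m=2: (0.154470, 0.191560) × (-0.033539, -0.248839) = (0.042487, -0.044863)  (running Σ = (0.083064, -0.190038))
  m=3: (0.275060, -0.065138) × (0.170442, 0.112752) = (0.054226, 0.019911)  (running Σ = (0.137291, -0.170126))
  m=4: (-0.030578, 0.140997) × (0.289498, -0.079482) = (0.002355, 0.043249)  (running Σ = (0.139645, -0.126877))
  m=5: (0.339517, 0.263310) × (-0.078849, 0.163038) = (-0.069700, 0.034592)  (running Σ = (0.069945, -0.092285))
  m=6: (0.273971, -0.137469) × (0.181995, 0.428162) = (0.108720, 0.092285)  (running Σ = (0.178665, -0.000000))
Σ over m = (0.178665, -0.000000); ×(4π/13) → (0.172706, -0.000000). Real part: 0.172706

0.172706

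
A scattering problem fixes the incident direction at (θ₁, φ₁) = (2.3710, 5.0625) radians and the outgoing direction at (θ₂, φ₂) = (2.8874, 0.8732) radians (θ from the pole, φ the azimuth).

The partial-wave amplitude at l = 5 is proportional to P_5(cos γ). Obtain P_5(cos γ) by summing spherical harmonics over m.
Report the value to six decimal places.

Term-by-term m-sum for l=5 (normalisation 4π/11 = 1.142397):
  [-5]  conj(Y_{5,-5})(Ω₁) = (0.074883, 0.013608) ; Y_{5,-5}(Ω₂) = (-0.000158, 0.000439) ; Δ = (-0.000018, 0.000031)
  [-4]  conj(Y_{5,-4})(Ω₁) = (-0.042028, -0.244324) ; Y_{5,-4}(Ω₂) = (0.005333, -0.001954) ; Δ = (-0.000702, -0.001221)
  [-3]  conj(Y_{5,-3})(Ω₁) = (-0.368544, 0.211241) ; Y_{5,-3}(Ω₂) = (-0.035433, -0.020381) ; Δ = (0.017364, 0.000027)
  [-2]  conj(Y_{5,-2})(Ω₁) = (0.245621, 0.206977) ; Y_{5,-2}(Ω₂) = (0.032804, 0.184883) ; Δ = (-0.030209, 0.052201)
  [-1]  conj(Y_{5,-1})(Ω₁) = (-0.049110, 0.134491) ; Y_{5,-1}(Ω₂) = (0.326635, -0.389692) ; Δ = (0.036369, 0.063067)
  [+0]  conj(Y_{5,0})(Ω₁) = (0.364161, -0.000000) ; Y_{5,0}(Ω₂) = (-0.533226, 0.000000) ; Δ = (-0.194180, 0.000000)
  [+1]  conj(Y_{5,1})(Ω₁) = (0.049110, 0.134491) ; Y_{5,1}(Ω₂) = (-0.326635, -0.389692) ; Δ = (0.036369, -0.063067)
  [+2]  conj(Y_{5,2})(Ω₁) = (0.245621, -0.206977) ; Y_{5,2}(Ω₂) = (0.032804, -0.184883) ; Δ = (-0.030209, -0.052201)
  [+3]  conj(Y_{5,3})(Ω₁) = (0.368544, 0.211241) ; Y_{5,3}(Ω₂) = (0.035433, -0.020381) ; Δ = (0.017364, -0.000027)
  [+4]  conj(Y_{5,4})(Ω₁) = (-0.042028, 0.244324) ; Y_{5,4}(Ω₂) = (0.005333, 0.001954) ; Δ = (-0.000702, 0.001221)
  [+5]  conj(Y_{5,5})(Ω₁) = (-0.074883, 0.013608) ; Y_{5,5}(Ω₂) = (0.000158, 0.000439) ; Δ = (-0.000018, -0.000031)
Σ over m = (-0.148571, 0.000000); ×(4π/11) → (-0.169728, 0.000000). Real part: -0.169728

-0.169728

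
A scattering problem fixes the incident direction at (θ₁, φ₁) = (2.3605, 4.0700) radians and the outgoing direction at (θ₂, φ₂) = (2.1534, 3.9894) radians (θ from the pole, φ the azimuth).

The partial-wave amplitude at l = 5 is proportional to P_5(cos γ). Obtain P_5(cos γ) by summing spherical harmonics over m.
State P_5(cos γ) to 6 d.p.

Expand P_5 via completeness: Σ_{m} conj(Y_{5,m}) at Ω₁ times Y_{5,m} at Ω₂ —
  term(m=-5) = 0.01392 + 0.00593j   from Y*(Ω₁)=0.00564 + 0.08009j, Y(Ω₂)=0.08590 - 0.16771j
  term(m=-4) = 0.09537 + 0.03186j   from Y*(Ω₁)=0.21533 + 0.13864j, Y(Ω₂)=0.38045 - 0.09700j
  term(m=-3) = 0.14409 + 0.03554j   from Y*(Ω₁)=0.40040 - 0.14905j, Y(Ω₂)=0.28704 + 0.19561j
  term(m=-2) = -0.01804 - 0.00293j   from Y*(Ω₁)=0.08633 - 0.29357j, Y(Ω₂)=-0.00743 - 0.05925j
  term(m=-1) = 0.05681 + 0.00459j   from Y*(Ω₁)=0.09720 + 0.12990j, Y(Ω₂)=0.23245 - 0.26344j
  term(m=+0) = 0.00954 + 0.00000j   from Y*(Ω₁)=0.35538 + 0.00000j, Y(Ω₂)=0.02684 + 0.00000j
  term(m=+1) = 0.05681 - 0.00459j   from Y*(Ω₁)=-0.09720 + 0.12990j, Y(Ω₂)=-0.23245 - 0.26344j
  term(m=+2) = -0.01804 + 0.00293j   from Y*(Ω₁)=0.08633 + 0.29357j, Y(Ω₂)=-0.00743 + 0.05925j
  term(m=+3) = 0.14409 - 0.03554j   from Y*(Ω₁)=-0.40040 - 0.14905j, Y(Ω₂)=-0.28704 + 0.19561j
  term(m=+4) = 0.09537 - 0.03186j   from Y*(Ω₁)=0.21533 - 0.13864j, Y(Ω₂)=0.38045 + 0.09700j
  term(m=+5) = 0.01392 - 0.00593j   from Y*(Ω₁)=-0.00564 + 0.08009j, Y(Ω₂)=-0.08590 - 0.16771j
Σ over m = 0.59385 - 0.00000j; ×(4π/11) → 0.67842 - 0.00000j. Real part: 0.678416

0.678416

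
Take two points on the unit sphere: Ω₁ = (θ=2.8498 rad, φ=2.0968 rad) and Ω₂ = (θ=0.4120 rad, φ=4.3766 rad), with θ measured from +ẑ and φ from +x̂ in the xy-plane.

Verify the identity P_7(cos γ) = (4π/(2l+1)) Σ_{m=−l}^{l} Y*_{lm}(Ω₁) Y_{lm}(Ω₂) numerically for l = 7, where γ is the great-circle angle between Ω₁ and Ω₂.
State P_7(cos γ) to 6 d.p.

Expand P_7 via completeness: Σ_{m} conj(Y_{7,m}) at Ω₁ times Y_{7,m} at Ω₂ —
  m=-7: Y*=-0.000042+0.000070i  Y=+0.000587+0.000580i  product -0.000000+0.000000i
  m=-6: Y*=-0.001015-0.000015i  Y=+0.003036-0.006384i  product -0.000003+0.000006i
  m=-5: Y*=-0.003866-0.006886i  Y=-0.037243-0.004044i  product +0.000116+0.000272i
  m=-4: Y*=+0.021834-0.036991i  Y=+0.030888+0.133335i  product +0.005607+0.001769i
  m=-3: Y*=+0.165322+0.001193i  Y=+0.290684-0.183636i  product +0.048276-0.030012i
  m=-2: Y*=+0.211595+0.370599i  Y=-0.422116-0.335509i  product +0.035021-0.227428i
  m=-1: Y*=-0.308420+0.531244i  Y=-0.112291+0.321746i  product -0.136293-0.158887i
  m=+0: Y*=-0.127519-0.000000i  Y=-0.321086+0.000000i  product +0.040944+0.000000i
  m=+1: Y*=+0.308420+0.531244i  Y=+0.112291+0.321746i  product -0.136293+0.158887i
  m=+2: Y*=+0.211595-0.370599i  Y=-0.422116+0.335509i  product +0.035021+0.227428i
  m=+3: Y*=-0.165322+0.001193i  Y=-0.290684-0.183636i  product +0.048276+0.030012i
  m=+4: Y*=+0.021834+0.036991i  Y=+0.030888-0.133335i  product +0.005607-0.001769i
  m=+5: Y*=+0.003866-0.006886i  Y=+0.037243-0.004044i  product +0.000116-0.000272i
  m=+6: Y*=-0.001015+0.000015i  Y=+0.003036+0.006384i  product -0.000003-0.000006i
  m=+7: Y*=+0.000042+0.000070i  Y=-0.000587+0.000580i  product -0.000000-0.000000i
Σ over m = -0.053608-0.000000i; ×(4π/15) → -0.044911-0.000000i. Real part: -0.044911

-0.044911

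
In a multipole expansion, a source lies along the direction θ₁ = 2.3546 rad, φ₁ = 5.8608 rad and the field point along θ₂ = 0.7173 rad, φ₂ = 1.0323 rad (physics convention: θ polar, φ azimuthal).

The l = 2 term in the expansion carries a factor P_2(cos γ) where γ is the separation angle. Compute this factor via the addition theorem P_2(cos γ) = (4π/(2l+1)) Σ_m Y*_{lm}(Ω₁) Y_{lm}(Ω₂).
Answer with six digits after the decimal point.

-0.157162

Expand P_2 via completeness: Σ_{m} conj(Y_{2,m}) at Ω₁ times Y_{2,m} at Ω₂ —
  m=-2: (0.128633, -0.144892) × (-0.079114, -0.146974) = (-0.031472, -0.007443)  (running Σ = (-0.031472, -0.007443))
  m=-1: (-0.352324, 0.158347) × (0.196265, -0.328538) = (-0.017126, 0.146830)  (running Σ = (-0.048598, 0.139387))
  m=0: (0.156187, -0.000000) × (0.221930, 0.000000) = (0.034663, 0.000000)  (running Σ = (-0.013935, 0.139387))
  m=1: (0.352324, 0.158347) × (-0.196265, -0.328538) = (-0.017126, -0.146830)  (running Σ = (-0.031061, -0.007443))
  m=2: (0.128633, 0.144892) × (-0.079114, 0.146974) = (-0.031472, 0.007443)  (running Σ = (-0.062533, 0.000000))
Total Σ_m = (-0.062533, 0.000000). Multiply by 2.513274: (-0.157162, 0.000000). P_2(cos γ) = -0.157162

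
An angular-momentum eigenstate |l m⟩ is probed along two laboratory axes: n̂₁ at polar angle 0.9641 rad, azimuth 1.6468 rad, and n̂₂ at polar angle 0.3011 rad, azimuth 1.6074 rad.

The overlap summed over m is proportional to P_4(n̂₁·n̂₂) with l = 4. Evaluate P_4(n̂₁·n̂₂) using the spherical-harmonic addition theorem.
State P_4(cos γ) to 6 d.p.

-0.266770

Addition theorem: P_4(cos γ) = (4π/9) Σ_m Y*_{lm}(Ω₁) Y_{lm}(Ω₂), m = −4…4:
  [-4]  conj(Y_{4,-4})(Ω₁) = (0.192338, 0.060344) ; Y_{4,-4}(Ω₂) = (0.003387, -0.000499) ; Δ = (0.000682, 0.000108)
  [-3]  conj(Y_{4,-3})(Ω₁) = (0.089444, -0.385457) ; Y_{4,-3}(Ω₂) = (0.003417, 0.030993) ; Δ = (0.012252, 0.001455)
  [-2]  conj(Y_{4,-2})(Ω₁) = (-0.284669, -0.043608) ; Y_{4,-2}(Ω₂) = (-0.157997, 0.011587) ; Δ = (0.045482, 0.003591)
  [-1]  conj(Y_{4,-1})(Ω₁) = (0.012190, -0.160072) ; Y_{4,-1}(Ω₂) = (-0.016595, -0.453167) ; Δ = (-0.072742, -0.002868)
  [+0]  conj(Y_{4,0})(Ω₁) = (-0.323037, -0.000000) ; Y_{4,0}(Ω₂) = (0.502755, 0.000000) ; Δ = (-0.162408, -0.000000)
  [+1]  conj(Y_{4,1})(Ω₁) = (-0.012190, -0.160072) ; Y_{4,1}(Ω₂) = (0.016595, -0.453167) ; Δ = (-0.072742, 0.002868)
  [+2]  conj(Y_{4,2})(Ω₁) = (-0.284669, 0.043608) ; Y_{4,2}(Ω₂) = (-0.157997, -0.011587) ; Δ = (0.045482, -0.003591)
  [+3]  conj(Y_{4,3})(Ω₁) = (-0.089444, -0.385457) ; Y_{4,3}(Ω₂) = (-0.003417, 0.030993) ; Δ = (0.012252, -0.001455)
  [+4]  conj(Y_{4,4})(Ω₁) = (0.192338, -0.060344) ; Y_{4,4}(Ω₂) = (0.003387, 0.000499) ; Δ = (0.000682, -0.000108)
Σ over m = (-0.191060, 0.000000); ×(4π/9) → (-0.266770, 0.000000). Real part: -0.266770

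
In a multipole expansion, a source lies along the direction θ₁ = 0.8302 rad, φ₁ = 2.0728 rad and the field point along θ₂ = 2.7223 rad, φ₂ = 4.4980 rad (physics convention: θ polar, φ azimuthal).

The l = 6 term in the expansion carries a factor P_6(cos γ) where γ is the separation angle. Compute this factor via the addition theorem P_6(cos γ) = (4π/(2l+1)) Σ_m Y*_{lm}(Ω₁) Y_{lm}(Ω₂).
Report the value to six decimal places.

Summing Y*_{l m}(θ₁,φ₁)·Y_{l m}(θ₂,φ₂) over m ∈ [−6, 6]; prefactor 4π/(2·6+1) = 0.966644:
  term(m=-6) = (-0.000069, -0.000157)   from Y*(Ω₁)=(0.077435, -0.010090), Y(Ω₂)=(-0.000617, -0.002111)
  term(m=-5) = (-0.003824, -0.001802)   from Y*(Ω₁)=(-0.146008, -0.199593), Y(Ω₂)=(0.015011, -0.008178)
  term(m=-4) = (-0.032718, 0.009267)   from Y*(Ω₁)=(-0.179666, 0.384406), Y(Ω₂)=(0.052435, 0.060606)
  term(m=-3) = (-0.048097, 0.073671)   from Y*(Ω₁)=(0.354057, -0.022970), Y(Ω₂)=(-0.148718, 0.198429)
  term(m=-2) = (-0.004188, -0.030149)   from Y*(Ω₁)=(0.033824, 0.053145), Y(Ω₂)=(-0.439442, -0.200888)
  term(m=-1) = (-0.126695, -0.110314)   from Y*(Ω₁)=(0.179490, -0.326994), Y(Ω₂)=(0.095814, -0.440047)
  term(m=+0) = (0.006989, 0.000000)   from Y*(Ω₁)=(-0.043759, -0.000000), Y(Ω₂)=(-0.159724, 0.000000)
  term(m=+1) = (-0.126695, 0.110314)   from Y*(Ω₁)=(-0.179490, -0.326994), Y(Ω₂)=(-0.095814, -0.440047)
  term(m=+2) = (-0.004188, 0.030149)   from Y*(Ω₁)=(0.033824, -0.053145), Y(Ω₂)=(-0.439442, 0.200888)
  term(m=+3) = (-0.048097, -0.073671)   from Y*(Ω₁)=(-0.354057, -0.022970), Y(Ω₂)=(0.148718, 0.198429)
  term(m=+4) = (-0.032718, -0.009267)   from Y*(Ω₁)=(-0.179666, -0.384406), Y(Ω₂)=(0.052435, -0.060606)
  term(m=+5) = (-0.003824, 0.001802)   from Y*(Ω₁)=(0.146008, -0.199593), Y(Ω₂)=(-0.015011, -0.008178)
  term(m=+6) = (-0.000069, 0.000157)   from Y*(Ω₁)=(0.077435, 0.010090), Y(Ω₂)=(-0.000617, 0.002111)
Σ over m = (-0.424193, -0.000000); ×(4π/13) → (-0.410043, -0.000000). Real part: -0.410043

-0.410043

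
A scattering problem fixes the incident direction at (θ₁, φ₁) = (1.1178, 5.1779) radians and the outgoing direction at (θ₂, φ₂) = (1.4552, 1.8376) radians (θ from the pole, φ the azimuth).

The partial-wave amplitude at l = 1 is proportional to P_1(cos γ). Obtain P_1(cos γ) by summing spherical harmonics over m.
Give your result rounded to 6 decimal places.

-0.825085

Term-by-term m-sum for l=1 (normalisation 4π/3 = 4.188790):
  [-1]  conj(Y_{1,-1})(Ω₁) = (0.139443, -0.277592) ; Y_{1,-1}(Ω₂) = (-0.090481, -0.331046) ; Δ = (-0.104513, -0.021045)
  [+0]  conj(Y_{1,0})(Ω₁) = (0.213843, -0.000000) ; Y_{1,0}(Ω₂) = (0.056355, 0.000000) ; Δ = (0.012051, 0.000000)
  [+1]  conj(Y_{1,1})(Ω₁) = (-0.139443, -0.277592) ; Y_{1,1}(Ω₂) = (0.090481, -0.331046) ; Δ = (-0.104513, 0.021045)
Total Σ_m = (-0.196975, 0.000000). Multiply by 4.188790: (-0.825085, 0.000000). P_1(cos γ) = -0.825085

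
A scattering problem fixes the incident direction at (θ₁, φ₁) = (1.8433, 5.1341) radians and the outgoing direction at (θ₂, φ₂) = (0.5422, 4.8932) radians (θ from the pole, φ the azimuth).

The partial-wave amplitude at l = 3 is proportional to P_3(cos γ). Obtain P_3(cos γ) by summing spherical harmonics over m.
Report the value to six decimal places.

Addition theorem: P_3(cos γ) = (4π/7) Σ_m Y*_{lm}(Ω₁) Y_{lm}(Ω₂), m = −3…3:
  m=-3: -0.355444+0.112161i × -0.029594-0.049100i = +0.016026+0.014133i  (running Σ = +0.016026+0.014133i)
  m=-2: +0.169643+0.190567i × -0.218026+0.082470i = -0.052702-0.027558i  (running Σ = -0.036676-0.013425i)
  m=-1: -0.081259+0.181129i × +0.080030+0.437783i = -0.085798-0.021078i  (running Σ = -0.122475-0.034504i)
  m=0: +0.264936-0.000000i × +0.213723+0.000000i = +0.056623+0.000000i  (running Σ = -0.065852-0.034504i)
  m=1: +0.081259+0.181129i × -0.080030+0.437783i = -0.085798+0.021078i  (running Σ = -0.151650-0.013425i)
  m=2: +0.169643-0.190567i × -0.218026-0.082470i = -0.052702+0.027558i  (running Σ = -0.204352+0.014133i)
  m=3: +0.355444+0.112161i × +0.029594-0.049100i = +0.016026-0.014133i  (running Σ = -0.188326-0.000000i)
Total Σ_m = -0.188326-0.000000i. Multiply by 1.795196: -0.338082-0.000000i. P_3(cos γ) = -0.338082

-0.338082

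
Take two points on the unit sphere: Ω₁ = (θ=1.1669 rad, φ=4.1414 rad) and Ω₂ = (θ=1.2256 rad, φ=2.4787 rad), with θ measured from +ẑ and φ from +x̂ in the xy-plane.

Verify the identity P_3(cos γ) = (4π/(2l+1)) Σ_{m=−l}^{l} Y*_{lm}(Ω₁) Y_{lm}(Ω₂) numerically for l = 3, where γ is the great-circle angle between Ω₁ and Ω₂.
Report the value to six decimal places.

Term-by-term m-sum for l=3 (normalisation 4π/7 = 1.795196):
  [-3]  conj(Y_{3,-3})(Ω₁) = 0.32112 - 0.04596j ; Y_{3,-3}(Ω₂) = 0.14109 - 0.31774j ; Δ = 0.03070 - 0.10852j
  [-2]  conj(Y_{3,-2})(Ω₁) = -0.14121 + 0.30886j ; Y_{3,-2}(Ω₂) = 0.07428 + 0.29708j ; Δ = -0.10224 - 0.01901j
  [-1]  conj(Y_{3,-1})(Ω₁) = 0.03658 + 0.05694j ; Y_{3,-1}(Ω₂) = 0.10247 + 0.08001j ; Δ = -0.00081 + 0.00876j
  [+0]  conj(Y_{3,0})(Ω₁) = -0.32672 + 0.00000j ; Y_{3,0}(Ω₂) = -0.30653 + 0.00000j ; Δ = 0.10015 + 0.00000j
  [+1]  conj(Y_{3,1})(Ω₁) = -0.03658 + 0.05694j ; Y_{3,1}(Ω₂) = -0.10247 + 0.08001j ; Δ = -0.00081 - 0.00876j
  [+2]  conj(Y_{3,2})(Ω₁) = -0.14121 - 0.30886j ; Y_{3,2}(Ω₂) = 0.07428 - 0.29708j ; Δ = -0.10224 + 0.01901j
  [+3]  conj(Y_{3,3})(Ω₁) = -0.32112 - 0.04596j ; Y_{3,3}(Ω₂) = -0.14109 - 0.31774j ; Δ = 0.03070 + 0.10852j
Total Σ_m = -0.04455 + 0.00000j. Multiply by 1.795196: -0.07998 + 0.00000j. P_3(cos γ) = -0.079976

-0.079976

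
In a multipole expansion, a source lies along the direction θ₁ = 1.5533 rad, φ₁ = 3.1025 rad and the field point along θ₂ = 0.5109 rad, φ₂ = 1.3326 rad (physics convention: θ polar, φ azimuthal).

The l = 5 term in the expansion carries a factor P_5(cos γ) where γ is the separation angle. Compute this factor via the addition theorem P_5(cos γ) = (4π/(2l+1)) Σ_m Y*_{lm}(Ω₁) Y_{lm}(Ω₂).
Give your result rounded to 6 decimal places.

Addition theorem: P_5(cos γ) = (4π/11) Σ_m Y*_{lm}(Ω₁) Y_{lm}(Ω₂), m = −5…5:
  m=-5: Y*=(-0.454946, 0.090075)  Y=(0.012048, -0.004809)  product (-0.005048, 0.003273)
  m=-4: Y*=(0.025349, -0.003997)  Y=(0.042404, 0.059647)  product (0.001313, 0.001343)
  m=-3: Y*=(0.342464, -0.040349)  Y=(-0.154989, 0.178654)  product (-0.045870, 0.067436)
  m=-2: Y*=(-0.029524, 0.002313)  Y=(-0.402907, -0.207914)  product (0.012376, 0.005206)
  m=-1: Y*=(-0.318617, 0.012462)  Y=(0.092601, -0.381377)  product (-0.024751, 0.122667)
  m=+0: Y*=(0.030648, -0.000000)  Y=(-0.182360, 0.000000)  product (-0.005589, 0.000000)
  m=+1: Y*=(0.318617, 0.012462)  Y=(-0.092601, -0.381377)  product (-0.024751, -0.122667)
  m=+2: Y*=(-0.029524, -0.002313)  Y=(-0.402907, 0.207914)  product (0.012376, -0.005206)
  m=+3: Y*=(-0.342464, -0.040349)  Y=(0.154989, 0.178654)  product (-0.045870, -0.067436)
  m=+4: Y*=(0.025349, 0.003997)  Y=(0.042404, -0.059647)  product (0.001313, -0.001343)
  m=+5: Y*=(0.454946, 0.090075)  Y=(-0.012048, -0.004809)  product (-0.005048, -0.003273)
Total Σ_m = (-0.129548, 0.000000). Multiply by 1.142397: (-0.147995, 0.000000). P_5(cos γ) = -0.147995

-0.147995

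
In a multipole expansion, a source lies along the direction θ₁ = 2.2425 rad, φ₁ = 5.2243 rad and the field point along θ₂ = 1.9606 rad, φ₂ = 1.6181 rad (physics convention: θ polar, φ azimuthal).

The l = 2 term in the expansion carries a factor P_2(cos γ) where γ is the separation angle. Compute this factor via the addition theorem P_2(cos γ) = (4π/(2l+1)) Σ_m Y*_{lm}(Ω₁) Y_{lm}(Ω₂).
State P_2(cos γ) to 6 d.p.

Term-by-term m-sum for l=2 (normalisation 4π/5 = 2.513274):
  term(m=-2) = (0.046812, 0.062666)   from Y*(Ω₁)=(-0.123097, -0.202146), Y(Ω₂)=(-0.329016, 0.031221)
  term(m=-1) = (-0.091360, -0.045790)   from Y*(Ω₁)=(-0.184343, 0.328089), Y(Ω₂)=(0.012841, 0.271247)
  term(m=+0) = (-0.009125, 0.000000)   from Y*(Ω₁)=(0.051046, -0.000000), Y(Ω₂)=(-0.178759, 0.000000)
  term(m=+1) = (-0.091360, 0.045790)   from Y*(Ω₁)=(0.184343, 0.328089), Y(Ω₂)=(-0.012841, 0.271247)
  term(m=+2) = (0.046812, -0.062666)   from Y*(Ω₁)=(-0.123097, 0.202146), Y(Ω₂)=(-0.329016, -0.031221)
Total Σ_m = (-0.098221, 0.000000). Multiply by 2.513274: (-0.246857, 0.000000). P_2(cos γ) = -0.246857

-0.246857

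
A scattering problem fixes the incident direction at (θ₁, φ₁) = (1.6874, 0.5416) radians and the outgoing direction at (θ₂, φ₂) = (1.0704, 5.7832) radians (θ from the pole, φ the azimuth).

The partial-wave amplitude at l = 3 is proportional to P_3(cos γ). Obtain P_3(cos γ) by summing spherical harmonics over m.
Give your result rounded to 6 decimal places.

Term-by-term m-sum for l=3 (normalisation 4π/7 = 1.795196):
  term(m=-3) = -0.115181+0.001939i   from Y*(Ω₁)=-0.022065+0.408186i, Y(Ω₂)=+0.019947+0.281100i
  term(m=-2) = +0.021704-0.038586i   from Y*(Ω₁)=-0.054950-0.103620i, Y(Ω₂)=+0.203951+0.317614i
  term(m=-1) = -0.006465-0.011054i   from Y*(Ω₁)=-0.256434-0.154272i, Y(Ω₂)=+0.037554+0.020515i
  term(m=+0) = -0.042147+0.000000i   from Y*(Ω₁)=+0.127307-0.000000i, Y(Ω₂)=-0.331061+0.000000i
  term(m=+1) = -0.006465+0.011054i   from Y*(Ω₁)=+0.256434-0.154272i, Y(Ω₂)=-0.037554+0.020515i
  term(m=+2) = +0.021704+0.038586i   from Y*(Ω₁)=-0.054950+0.103620i, Y(Ω₂)=+0.203951-0.317614i
  term(m=+3) = -0.115181-0.001939i   from Y*(Ω₁)=+0.022065+0.408186i, Y(Ω₂)=-0.019947+0.281100i
Accumulated sum -0.242031-0.000000i; after 4π/(2l+1) scaling, -0.434493-0.000000i ⇒ P_3 = -0.434493

-0.434493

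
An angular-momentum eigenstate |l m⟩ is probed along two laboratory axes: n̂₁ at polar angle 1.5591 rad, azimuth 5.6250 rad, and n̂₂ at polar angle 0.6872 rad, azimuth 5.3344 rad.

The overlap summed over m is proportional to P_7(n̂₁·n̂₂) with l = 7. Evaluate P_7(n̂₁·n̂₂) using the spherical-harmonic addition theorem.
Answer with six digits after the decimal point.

Expand P_7 via completeness: Σ_{m} conj(Y_{7,m}) at Ω₁ times Y_{7,m} at Ω₂ —
  term(m=-7) = -0.00462 + 0.00924j   from Y*(Ω₁)=-0.05243 + 0.49704j, Y(Ω₂)=0.01936 + 0.00725j
  term(m=-6) = -0.00035 + 0.00203j   from Y*(Ω₁)=-0.01512 + 0.01581j, Y(Ω₂)=0.07830 - 0.05248j
  term(m=-5) = -0.01098 - 0.09278j   from Y*(Ω₁)=0.36208 - 0.05448j, Y(Ω₂)=0.00805 - 0.25502j
  term(m=-4) = -0.00448 - 0.01034j   from Y*(Ω₁)=0.02247 + 0.01253j, Y(Ω₂)=-0.34781 - 0.26636j
  term(m=-3) = 0.08793 + 0.10460j   from Y*(Ω₁)=-0.12998 - 0.30423j, Y(Ω₂)=-0.39517 + 0.12018j
  term(m=-2) = 0.00037 + 0.00024j   from Y*(Ω₁)=0.00690 - 0.02654j, Y(Ω₂)=-0.00517 + 0.01526j
  term(m=-1) = 0.11790 + 0.03526j   from Y*(Ω₁)=-0.25171 + 0.19462j, Y(Ω₂)=-0.22535 - 0.31432j
  term(m=+0) = 0.00396 + 0.00000j   from Y*(Ω₁)=-0.02792 + 0.00000j, Y(Ω₂)=-0.14178 + 0.00000j
  term(m=+1) = 0.11790 - 0.03526j   from Y*(Ω₁)=0.25171 + 0.19462j, Y(Ω₂)=0.22535 - 0.31432j
  term(m=+2) = 0.00037 - 0.00024j   from Y*(Ω₁)=0.00690 + 0.02654j, Y(Ω₂)=-0.00517 - 0.01526j
  term(m=+3) = 0.08793 - 0.10460j   from Y*(Ω₁)=0.12998 - 0.30423j, Y(Ω₂)=0.39517 + 0.12018j
  term(m=+4) = -0.00448 + 0.01034j   from Y*(Ω₁)=0.02247 - 0.01253j, Y(Ω₂)=-0.34781 + 0.26636j
  term(m=+5) = -0.01098 + 0.09278j   from Y*(Ω₁)=-0.36208 - 0.05448j, Y(Ω₂)=-0.00805 - 0.25502j
  term(m=+6) = -0.00035 - 0.00203j   from Y*(Ω₁)=-0.01512 - 0.01581j, Y(Ω₂)=0.07830 + 0.05248j
  term(m=+7) = -0.00462 - 0.00924j   from Y*(Ω₁)=0.05243 + 0.49704j, Y(Ω₂)=-0.01936 + 0.00725j
Accumulated sum 0.37548 + 0.00000j; after 4π/(2l+1) scaling, 0.31456 + 0.00000j ⇒ P_7 = 0.314562

0.314562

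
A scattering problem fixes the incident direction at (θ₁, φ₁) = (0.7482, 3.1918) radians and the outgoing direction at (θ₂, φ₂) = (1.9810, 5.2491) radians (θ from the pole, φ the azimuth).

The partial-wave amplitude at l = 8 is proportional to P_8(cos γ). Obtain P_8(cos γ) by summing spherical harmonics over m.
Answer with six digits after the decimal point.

0.170983

Summing Y*_{l m}(θ₁,φ₁)·Y_{l m}(θ₂,φ₂) over m ∈ [−8, 8]; prefactor 4π/(2·8+1) = 0.739198:
  [-8]  conj(Y_{8,-8})(Ω₁) = +0.021770+0.009247i ; Y_{8,-8}(Ω₂) = -0.104812+0.235526i ; Δ = -0.004460+0.004158i
  [-7]  conj(Y_{8,-7})(Ω₁) = -0.095694-0.035089i ; Y_{8,-7}(Ω₂) = -0.258867-0.366168i ; Δ = +0.011924+0.044123i
  [-6]  conj(Y_{8,-6})(Ω₁) = +0.251528+0.078150i ; Y_{8,-6}(Ω₂) = +0.309230-0.024379i ; Δ = +0.079685+0.018034i
  [-5]  conj(Y_{8,-5})(Ω₁) = -0.425495-0.109117i ; Y_{8,-5}(Ω₂) = +0.057140-0.115901i ; Δ = -0.036959+0.043080i
  [-4]  conj(Y_{8,-4})(Ω₁) = +0.411097+0.083688i ; Y_{8,-4}(Ω₂) = +0.194300+0.299137i ; Δ = +0.054842+0.139235i
  [-3]  conj(Y_{8,-3})(Ω₁) = -0.057196-0.008681i ; Y_{8,-3}(Ω₂) = -0.039878+0.001569i ; Δ = +0.002295+0.000256i
  [-2]  conj(Y_{8,-2})(Ω₁) = -0.352193-0.035485i ; Y_{8,-2}(Ω₂) = -0.156153+0.287629i ; Δ = +0.065202-0.095760i
  [-1]  conj(Y_{8,-1})(Ω₁) = +0.238189+0.011969i ; Y_{8,-1}(Ω₂) = -0.054607-0.091781i ; Δ = -0.011908-0.022515i
  [+0]  conj(Y_{8,0})(Ω₁) = +0.288466-0.000000i ; Y_{8,0}(Ω₂) = -0.311758+0.000000i ; Δ = -0.089932+0.000000i
  [+1]  conj(Y_{8,1})(Ω₁) = -0.238189+0.011969i ; Y_{8,1}(Ω₂) = +0.054607-0.091781i ; Δ = -0.011908+0.022515i
  [+2]  conj(Y_{8,2})(Ω₁) = -0.352193+0.035485i ; Y_{8,2}(Ω₂) = -0.156153-0.287629i ; Δ = +0.065202+0.095760i
  [+3]  conj(Y_{8,3})(Ω₁) = +0.057196-0.008681i ; Y_{8,3}(Ω₂) = +0.039878+0.001569i ; Δ = +0.002295-0.000256i
  [+4]  conj(Y_{8,4})(Ω₁) = +0.411097-0.083688i ; Y_{8,4}(Ω₂) = +0.194300-0.299137i ; Δ = +0.054842-0.139235i
  [+5]  conj(Y_{8,5})(Ω₁) = +0.425495-0.109117i ; Y_{8,5}(Ω₂) = -0.057140-0.115901i ; Δ = -0.036959-0.043080i
  [+6]  conj(Y_{8,6})(Ω₁) = +0.251528-0.078150i ; Y_{8,6}(Ω₂) = +0.309230+0.024379i ; Δ = +0.079685-0.018034i
  [+7]  conj(Y_{8,7})(Ω₁) = +0.095694-0.035089i ; Y_{8,7}(Ω₂) = +0.258867-0.366168i ; Δ = +0.011924-0.044123i
  [+8]  conj(Y_{8,8})(Ω₁) = +0.021770-0.009247i ; Y_{8,8}(Ω₂) = -0.104812-0.235526i ; Δ = -0.004460-0.004158i
Total Σ_m = +0.231309-0.000000i. Multiply by 0.739198: +0.170983-0.000000i. P_8(cos γ) = 0.170983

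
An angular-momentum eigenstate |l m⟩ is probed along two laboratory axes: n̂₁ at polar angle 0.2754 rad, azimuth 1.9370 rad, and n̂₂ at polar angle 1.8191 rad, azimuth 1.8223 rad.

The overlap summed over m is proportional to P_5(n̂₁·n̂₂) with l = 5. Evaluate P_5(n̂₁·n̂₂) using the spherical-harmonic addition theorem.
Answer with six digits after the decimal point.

Expand P_5 via completeness: Σ_{m} conj(Y_{5,m}) at Ω₁ times Y_{5,m} at Ω₂ —
  term(m=-5) = 0.00023 + 0.00015j   from Y*(Ω₁)=-0.00067 - 0.00018j, Y(Ω₂)=-0.37786 - 0.12241j
  term(m=-4) = -0.00221 - 0.00109j   from Y*(Ω₁)=0.00082 + 0.00768j, Y(Ω₂)=-0.17044 + 0.26900j
  term(m=-3) = -0.00691 - 0.00248j   from Y*(Ω₁)=0.04544 - 0.02321j, Y(Ω₂)=-0.09850 - 0.10478j
  term(m=-2) = 0.06692 + 0.01563j   from Y*(Ω₁)=-0.15946 - 0.14339j, Y(Ω₂)=-0.28075 + 0.15447j
  term(m=-1) = 0.03751 + 0.00432j   from Y*(Ω₁)=-0.18850 + 0.49152j, Y(Ω₂)=-0.01785 - 0.06947j
  term(m=+0) = -0.14959 + 0.00000j   from Y*(Ω₁)=0.47307 + 0.00000j, Y(Ω₂)=-0.31622 + 0.00000j
  term(m=+1) = 0.03751 - 0.00432j   from Y*(Ω₁)=0.18850 + 0.49152j, Y(Ω₂)=0.01785 - 0.06947j
  term(m=+2) = 0.06692 - 0.01563j   from Y*(Ω₁)=-0.15946 + 0.14339j, Y(Ω₂)=-0.28075 - 0.15447j
  term(m=+3) = -0.00691 + 0.00248j   from Y*(Ω₁)=-0.04544 - 0.02321j, Y(Ω₂)=0.09850 - 0.10478j
  term(m=+4) = -0.00221 + 0.00109j   from Y*(Ω₁)=0.00082 - 0.00768j, Y(Ω₂)=-0.17044 - 0.26900j
  term(m=+5) = 0.00023 - 0.00015j   from Y*(Ω₁)=0.00067 - 0.00018j, Y(Ω₂)=0.37786 - 0.12241j
Σ over m = 0.04150 + 0.00000j; ×(4π/11) → 0.04741 + 0.00000j. Real part: 0.047409

0.047409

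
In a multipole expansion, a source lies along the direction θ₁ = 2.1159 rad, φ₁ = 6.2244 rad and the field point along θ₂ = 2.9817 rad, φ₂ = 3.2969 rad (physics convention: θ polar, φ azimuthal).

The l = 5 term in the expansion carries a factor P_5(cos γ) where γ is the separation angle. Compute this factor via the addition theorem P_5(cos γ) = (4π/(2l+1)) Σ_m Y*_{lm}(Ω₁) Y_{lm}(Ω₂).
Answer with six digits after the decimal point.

Summing Y*_{l m}(θ₁,φ₁)·Y_{l m}(θ₂,φ₂) over m ∈ [−5, 5]; prefactor 4π/(2·5+1) = 1.142397:
  term(m=-5) = (-0.000005, 0.000009)   from Y*(Ω₁)=(0.203059, -0.061465), Y(Ω₂)=(-0.000034, 0.000033)
  term(m=-4) = (0.000248, -0.000286)   from Y*(Ω₁)=(-0.395632, 0.094783), Y(Ω₂)=(-0.000757, 0.000542)
  term(m=-3) = (-0.002668, 0.001996)   from Y*(Ω₁)=(0.302278, -0.053868), Y(Ω₂)=(-0.009694, 0.004875)
  term(m=-2) = (-0.009227, 0.004211)   from Y*(Ω₁)=(0.123435, -0.014580), Y(Ω₂)=(-0.077694, 0.024940)
  term(m=-1) = (0.124188, -0.027002)   from Y*(Ω₁)=(-0.340649, 0.020048), Y(Ω₂)=(-0.367955, 0.057610)
  term(m=+0) = (0.034034, 0.000000)   from Y*(Ω₁)=(-0.044521, -0.000000), Y(Ω₂)=(-0.764447, 0.000000)
  term(m=+1) = (0.124188, 0.027002)   from Y*(Ω₁)=(0.340649, 0.020048), Y(Ω₂)=(0.367955, 0.057610)
  term(m=+2) = (-0.009227, -0.004211)   from Y*(Ω₁)=(0.123435, 0.014580), Y(Ω₂)=(-0.077694, -0.024940)
  term(m=+3) = (-0.002668, -0.001996)   from Y*(Ω₁)=(-0.302278, -0.053868), Y(Ω₂)=(0.009694, 0.004875)
  term(m=+4) = (0.000248, 0.000286)   from Y*(Ω₁)=(-0.395632, -0.094783), Y(Ω₂)=(-0.000757, -0.000542)
  term(m=+5) = (-0.000005, -0.000009)   from Y*(Ω₁)=(-0.203059, -0.061465), Y(Ω₂)=(0.000034, 0.000033)
Σ over m = (0.259109, -0.000000); ×(4π/11) → (0.296005, -0.000000). Real part: 0.296005

0.296005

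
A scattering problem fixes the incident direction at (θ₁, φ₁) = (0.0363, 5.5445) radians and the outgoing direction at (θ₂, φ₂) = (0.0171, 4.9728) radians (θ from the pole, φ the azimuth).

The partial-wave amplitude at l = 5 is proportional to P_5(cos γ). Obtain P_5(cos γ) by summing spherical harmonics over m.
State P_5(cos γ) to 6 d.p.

0.995759

Expand P_5 via completeness: Σ_{m} conj(Y_{5,m}) at Ω₁ times Y_{5,m} at Ω₂ —
  m=-5: -0.00000 + 0.00000j × 0.00000 + 0.00000j = -0.00000 + 0.00000j  (running Σ = -0.00000 + 0.00000j)
  m=-4: -0.00000 - 0.00000j × 0.00000 - 0.00000j = -0.00000 + 0.00000j  (running Σ = -0.00000 + 0.00000j)
  m=-3: -0.00008 - 0.00011j × -0.00001 - 0.00001j = -0.00000 + 0.00000j  (running Σ = -0.00000 + 0.00000j)
  m=-2: 0.00042 - 0.00443j × -0.00086 + 0.00049j = 0.00000 + 0.00000j  (running Σ = 0.00000 + 0.00000j)
  m=-1: 0.06844 - 0.06232j × 0.01127 + 0.04229j = 0.00341 + 0.00219j  (running Σ = 0.00341 + 0.00220j)
  m=0: 0.92638 + 0.00000j × 0.93355 + 0.00000j = 0.86482 + 0.00000j  (running Σ = 0.86823 + 0.00220j)
  m=1: -0.06844 - 0.06232j × -0.01127 + 0.04229j = 0.00341 - 0.00219j  (running Σ = 0.87164 + 0.00000j)
  m=2: 0.00042 + 0.00443j × -0.00086 - 0.00049j = 0.00000 - 0.00000j  (running Σ = 0.87164 + 0.00000j)
  m=3: 0.00008 - 0.00011j × 0.00001 - 0.00001j = -0.00000 - 0.00000j  (running Σ = 0.87164 + 0.00000j)
  m=4: -0.00000 + 0.00000j × 0.00000 + 0.00000j = -0.00000 - 0.00000j  (running Σ = 0.87164 + 0.00000j)
  m=5: 0.00000 + 0.00000j × -0.00000 + 0.00000j = -0.00000 - 0.00000j  (running Σ = 0.87164 - 0.00000j)
Total Σ_m = 0.87164 - 0.00000j. Multiply by 1.142397: 0.99576 - 0.00000j. P_5(cos γ) = 0.995759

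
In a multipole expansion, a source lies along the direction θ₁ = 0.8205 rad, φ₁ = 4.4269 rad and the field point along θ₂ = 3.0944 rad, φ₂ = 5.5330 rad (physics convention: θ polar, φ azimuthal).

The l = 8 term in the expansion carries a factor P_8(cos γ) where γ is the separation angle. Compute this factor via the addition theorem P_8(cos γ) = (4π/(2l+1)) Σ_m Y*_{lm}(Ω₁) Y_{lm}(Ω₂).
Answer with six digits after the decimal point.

Addition theorem: P_8(cos γ) = (4π/17) Σ_m Y*_{lm}(Ω₁) Y_{lm}(Ω₂), m = −8…8:
  m=-8: (-0.027639, -0.031954) × (0.000000, -0.000000) = (-0.000000, -0.000000)  (running Σ = (-0.000000, -0.000000))
  m=-7: (0.143346, -0.065330) × (-0.000000, 0.000000) = (-0.000000, 0.000000)  (running Σ = (-0.000000, 0.000000))
  m=-6: (0.048799, 0.341007) × (-0.000000, -0.000000) = (0.000000, -0.000000)  (running Σ = (0.000000, -0.000000))
  m=-5: (-0.456706, -0.065922) × (0.000002, 0.000001) = (-0.000001, -0.000001)  (running Σ = (-0.000001, -0.000001))
  m=-4: (0.119294, -0.260914) × (-0.000066, 0.000009) = (-0.000005, 0.000018)  (running Σ = (-0.000006, 0.000018))
  m=-3: (-0.115883, -0.100480) × (0.000915, -0.001132) = (-0.000220, 0.000039)  (running Σ = (-0.000226, 0.000057))
  m=-2: (0.318992, -0.204904) × (0.001597, 0.022634) = (0.005147, 0.006893)  (running Σ = (0.004921, 0.006950))
  m=-1: (0.005641, 0.019219) × (-0.167004, -0.155638) = (0.002049, -0.004087)  (running Σ = (0.006970, 0.002862))
  m=0: (0.369430, -0.000000) × (1.116940, 0.000000) = (0.412631, 0.000000)  (running Σ = (0.419601, 0.002862))
  m=1: (-0.005641, 0.019219) × (0.167004, -0.155638) = (0.002049, 0.004087)  (running Σ = (0.421650, 0.006950))
  m=2: (0.318992, 0.204904) × (0.001597, -0.022634) = (0.005147, -0.006893)  (running Σ = (0.426797, 0.000057))
  m=3: (0.115883, -0.100480) × (-0.000915, -0.001132) = (-0.000220, -0.000039)  (running Σ = (0.426578, 0.000018))
  m=4: (0.119294, 0.260914) × (-0.000066, -0.000009) = (-0.000005, -0.000018)  (running Σ = (0.426572, -0.000001))
  m=5: (0.456706, -0.065922) × (-0.000002, 0.000001) = (-0.000001, 0.000001)  (running Σ = (0.426571, -0.000000))
  m=6: (0.048799, -0.341007) × (-0.000000, 0.000000) = (0.000000, 0.000000)  (running Σ = (0.426572, 0.000000))
  m=7: (-0.143346, -0.065330) × (0.000000, 0.000000) = (-0.000000, -0.000000)  (running Σ = (0.426572, -0.000000))
  m=8: (-0.027639, 0.031954) × (0.000000, 0.000000) = (-0.000000, 0.000000)  (running Σ = (0.426572, 0.000000))
Σ over m = (0.426572, 0.000000); ×(4π/17) → (0.315321, 0.000000). Real part: 0.315321

0.315321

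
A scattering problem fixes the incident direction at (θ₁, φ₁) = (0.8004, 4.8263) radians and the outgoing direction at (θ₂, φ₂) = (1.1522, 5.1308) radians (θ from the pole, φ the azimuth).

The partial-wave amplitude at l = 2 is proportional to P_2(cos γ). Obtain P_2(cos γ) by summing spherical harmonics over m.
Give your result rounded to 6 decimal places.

Term-by-term m-sum for l=2 (normalisation 4π/5 = 2.513274):
  [-2]  conj(Y_{2,-2})(Ω₁) = -0.19379 - 0.04493j ; Y_{2,-2}(Ω₂) = -0.21599 + 0.23943j ; Δ = 0.05261 - 0.03669j
  [-1]  conj(Y_{2,-1})(Ω₁) = 0.04389 - 0.38360j ; Y_{2,-1}(Ω₂) = 0.11657 + 0.26216j ; Δ = 0.10568 - 0.03321j
  [+0]  conj(Y_{2,0})(Ω₁) = 0.14350 + 0.00000j ; Y_{2,0}(Ω₂) = -0.15906 + 0.00000j ; Δ = -0.02283 + 0.00000j
  [+1]  conj(Y_{2,1})(Ω₁) = -0.04389 - 0.38360j ; Y_{2,1}(Ω₂) = -0.11657 + 0.26216j ; Δ = 0.10568 + 0.03321j
  [+2]  conj(Y_{2,2})(Ω₁) = -0.19379 + 0.04493j ; Y_{2,2}(Ω₂) = -0.21599 - 0.23943j ; Δ = 0.05261 + 0.03669j
Accumulated sum 0.29376 - 0.00000j; after 4π/(2l+1) scaling, 0.73831 - 0.00000j ⇒ P_2 = 0.738306

0.738306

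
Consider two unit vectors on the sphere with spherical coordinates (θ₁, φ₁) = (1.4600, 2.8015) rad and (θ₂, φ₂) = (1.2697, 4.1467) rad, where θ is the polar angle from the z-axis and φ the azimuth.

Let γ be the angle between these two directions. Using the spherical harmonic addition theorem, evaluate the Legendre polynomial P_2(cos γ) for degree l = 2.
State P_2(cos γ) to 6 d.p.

-0.409885

Term-by-term m-sum for l=2 (normalisation 4π/5 = 2.513274):
  m=-2: +0.296640-0.239972i × -0.149873-0.318832i = -0.120969-0.058613i  (running Σ = -0.120969-0.058613i)
  m=-1: -0.080034+0.028319i × -0.117279+0.184720i = +0.004155-0.018105i  (running Σ = -0.116814-0.076718i)
  m=0: -0.303824-0.000000i × -0.232173+0.000000i = +0.070540+0.000000i  (running Σ = -0.046274-0.076718i)
  m=1: +0.080034+0.028319i × +0.117279+0.184720i = +0.004155+0.018105i  (running Σ = -0.042119-0.058613i)
  m=2: +0.296640+0.239972i × -0.149873+0.318832i = -0.120969+0.058613i  (running Σ = -0.163088-0.000000i)
Accumulated sum -0.163088-0.000000i; after 4π/(2l+1) scaling, -0.409885-0.000000i ⇒ P_2 = -0.409885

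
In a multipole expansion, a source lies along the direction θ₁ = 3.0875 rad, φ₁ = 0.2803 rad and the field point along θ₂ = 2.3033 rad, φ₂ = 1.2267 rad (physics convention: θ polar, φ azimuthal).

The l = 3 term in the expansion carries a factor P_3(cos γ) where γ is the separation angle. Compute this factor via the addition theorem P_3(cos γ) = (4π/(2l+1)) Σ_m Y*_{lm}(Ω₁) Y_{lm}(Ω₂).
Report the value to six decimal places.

Summing Y*_{l m}(θ₁,φ₁)·Y_{l m}(θ₂,φ₂) over m ∈ [−3, 3]; prefactor 4π/(2·3+1) = 1.795196:
  [-3]  conj(Y_{3,-3})(Ω₁) = +0.000044+0.000049i ; Y_{3,-3}(Ω₂) = -0.147212+0.087945i ; Δ = -0.000011-0.000003i
  [-2]  conj(Y_{3,-2})(Ω₁) = -0.002526-0.001586i ; Y_{3,-2}(Ω₂) = +0.291811+0.239957i ; Δ = -0.000357-0.001069i
  [-1]  conj(Y_{3,-1})(Ω₁) = +0.066919+0.019265i ; Y_{3,-1}(Ω₂) = +0.100191-0.279588i ; Δ = +0.012091-0.016780i
  [+0]  conj(Y_{3,0})(Ω₁) = -0.739815-0.000000i ; Y_{3,0}(Ω₂) = +0.190655+0.000000i ; Δ = -0.141050-0.000000i
  [+1]  conj(Y_{3,1})(Ω₁) = -0.066919+0.019265i ; Y_{3,1}(Ω₂) = -0.100191-0.279588i ; Δ = +0.012091+0.016780i
  [+2]  conj(Y_{3,2})(Ω₁) = -0.002526+0.001586i ; Y_{3,2}(Ω₂) = +0.291811-0.239957i ; Δ = -0.000357+0.001069i
  [+3]  conj(Y_{3,3})(Ω₁) = -0.000044+0.000049i ; Y_{3,3}(Ω₂) = +0.147212+0.087945i ; Δ = -0.000011+0.000003i
Σ over m = -0.117603+0.000000i; ×(4π/7) → -0.211120+0.000000i. Real part: -0.211120

-0.211120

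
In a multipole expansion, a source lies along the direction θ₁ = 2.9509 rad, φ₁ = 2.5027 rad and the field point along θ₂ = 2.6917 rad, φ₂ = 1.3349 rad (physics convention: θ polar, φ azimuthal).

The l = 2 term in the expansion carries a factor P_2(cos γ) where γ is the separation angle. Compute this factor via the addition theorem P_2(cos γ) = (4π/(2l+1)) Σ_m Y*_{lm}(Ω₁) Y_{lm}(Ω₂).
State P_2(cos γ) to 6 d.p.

0.759947

Expand P_2 via completeness: Σ_{m} conj(Y_{2,m}) at Ω₁ times Y_{2,m} at Ω₂ —
  m=-2: (0.004008, -0.013285) × (-0.065068, -0.033199) = (-0.000702, 0.000731)  (running Σ = (-0.000702, 0.000731))
  m=-1: (0.115415, -0.085733) × (-0.070705, 0.294149) = (0.017058, 0.040011)  (running Σ = (0.016356, 0.040742))
  m=0: (0.596792, -0.000000) × (0.451851, 0.000000) = (0.269661, 0.000000)  (running Σ = (0.286017, 0.040742))
  m=1: (-0.115415, -0.085733) × (0.070705, 0.294149) = (0.017058, -0.040011)  (running Σ = (0.303075, 0.000731))
  m=2: (0.004008, 0.013285) × (-0.065068, 0.033199) = (-0.000702, -0.000731)  (running Σ = (0.302373, 0.000000))
Total Σ_m = (0.302373, 0.000000). Multiply by 2.513274: (0.759947, 0.000000). P_2(cos γ) = 0.759947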